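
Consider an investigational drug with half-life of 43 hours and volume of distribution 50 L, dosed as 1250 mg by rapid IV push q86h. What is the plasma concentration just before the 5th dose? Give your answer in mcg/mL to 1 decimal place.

8.3 mcg/mL

f = (1/2)^(τ/t½) = (1/2)^(86/43) ≈ 0.2500.
C₀ = D/Vd = 1250/50 ≈ 25.000 mcg/mL.
Before the 5th dose, 4 doses have been given. Superposition: Cmin = C₀·(f + f² + … + f^4).
≈ 25.000 × (0.2500 + 0.0625 + 0.0156 + 0.0039) ≈ 25.000 × 0.3320 ≈ 8.300 mcg/mL.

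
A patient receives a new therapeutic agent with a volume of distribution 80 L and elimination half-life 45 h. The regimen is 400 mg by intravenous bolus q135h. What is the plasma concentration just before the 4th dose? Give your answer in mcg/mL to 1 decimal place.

0.7 mcg/mL

f = (1/2)^(τ/t½) = (1/2)^(135/45) ≈ 0.1250.
C₀ = D/Vd = 400/80 ≈ 5.000 mcg/mL.
Before the 4th dose, 3 doses have been given. Superposition: Cmin = C₀·(f + f² + … + f^3).
≈ 5.000 × (0.1250 + 0.0156 + 0.0020) ≈ 5.000 × 0.1426 ≈ 0.713 mcg/mL.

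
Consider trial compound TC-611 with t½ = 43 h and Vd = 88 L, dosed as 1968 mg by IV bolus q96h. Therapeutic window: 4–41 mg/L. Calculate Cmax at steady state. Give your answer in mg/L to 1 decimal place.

28.4 mg/L

Over one 96-h interval, 96/43 ≈ 2.2326 half-lives elapse, leaving f ≈ 0.2128 of each dose.
At steady state, accumulation factor R = 1/(1 − e^(−kτ)) ≈ 1.2703.
Single-dose peak C₀ = D/Vd = 1968/88 ≈ 22.364 mg/L.
Steady-state peak Cmax,ss = C₀·R ≈ 22.364 × 1.2703 ≈ 28.409 mg/L.
Peak 28.4 mg/L vs MTC 41 mg/L: below toxic threshold.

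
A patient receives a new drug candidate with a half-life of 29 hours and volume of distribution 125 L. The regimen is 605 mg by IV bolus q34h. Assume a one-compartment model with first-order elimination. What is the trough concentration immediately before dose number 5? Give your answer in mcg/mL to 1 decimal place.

3.7 mcg/mL

f = (1/2)^(τ/t½) = (1/2)^(34/29) ≈ 0.4437.
C₀ = D/Vd = 605/125 ≈ 4.840 mcg/mL.
Before the 5th dose, 4 doses have been given. Superposition: Cmin = C₀·(f + f² + … + f^4).
≈ 4.840 × (0.4437 + 0.1969 + 0.0874 + 0.0388) ≈ 4.840 × 0.7668 ≈ 3.711 mcg/mL.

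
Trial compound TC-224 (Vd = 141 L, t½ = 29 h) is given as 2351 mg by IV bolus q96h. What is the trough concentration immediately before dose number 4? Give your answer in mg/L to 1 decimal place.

f = (1/2)^(τ/t½) = (1/2)^(96/29) ≈ 0.1008.
C₀ = D/Vd = 2351/141 ≈ 16.674 mg/L.
Before the 4th dose, 3 doses have been given. Superposition: Cmin = C₀·(f + f² + … + f^3).
≈ 16.674 × (0.1008 + 0.0102 + 0.0010) ≈ 16.674 × 0.1120 ≈ 1.867 mg/L.

1.9 mg/L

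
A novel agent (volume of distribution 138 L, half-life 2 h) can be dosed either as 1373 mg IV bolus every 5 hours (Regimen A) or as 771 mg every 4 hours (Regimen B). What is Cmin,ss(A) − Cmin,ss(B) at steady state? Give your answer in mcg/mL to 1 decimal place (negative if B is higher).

0.3 mcg/mL

Regimen A: f = (1/2)^(5/2) ≈ 0.1768; Cmin,ss = (1373/138)·f/(1−f) ≈ 2.137 mcg/mL.
Regimen B: f = (1/2)^(4/2) ≈ 0.2500; Cmin,ss = (771/138)·f/(1−f) ≈ 1.862 mcg/mL.
Difference ≈ 2.137 − 1.862 ≈ 0.275 mcg/mL.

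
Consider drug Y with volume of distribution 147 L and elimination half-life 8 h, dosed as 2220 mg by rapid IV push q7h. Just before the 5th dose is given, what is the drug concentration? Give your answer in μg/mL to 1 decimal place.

16.5 μg/mL

f = (1/2)^(τ/t½) = (1/2)^(7/8) ≈ 0.5453.
C₀ = D/Vd = 2220/147 ≈ 15.102 μg/mL.
Before the 5th dose, 4 doses have been given. Superposition: Cmin = C₀·(f + f² + … + f^4).
≈ 15.102 × (0.5453 + 0.2974 + 0.1621 + 0.0884) ≈ 15.102 × 1.0932 ≈ 16.510 μg/mL.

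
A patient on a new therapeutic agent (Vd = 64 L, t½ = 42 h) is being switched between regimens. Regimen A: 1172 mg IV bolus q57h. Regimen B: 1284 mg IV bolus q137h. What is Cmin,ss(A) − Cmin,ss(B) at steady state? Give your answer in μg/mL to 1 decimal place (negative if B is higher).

9.4 μg/mL

Regimen A: f = (1/2)^(57/42) ≈ 0.3904; Cmin,ss = (1172/64)·f/(1−f) ≈ 11.728 μg/mL.
Regimen B: f = (1/2)^(137/42) ≈ 0.1042; Cmin,ss = (1284/64)·f/(1−f) ≈ 2.334 μg/mL.
Difference ≈ 11.728 − 2.334 ≈ 9.394 μg/mL.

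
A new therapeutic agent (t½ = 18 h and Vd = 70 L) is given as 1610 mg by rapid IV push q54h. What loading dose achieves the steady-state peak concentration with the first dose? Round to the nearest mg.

1840 mg

f = (1/2)^(54/18) ≈ 0.125000; accumulation ratio R = 1/(1−f) ≈ 1.14286.
Loading dose to hit Cmax,ss on first dose: D_load = D_maint·R ≈ 1610 × 1.14286 ≈ 1840.00 mg.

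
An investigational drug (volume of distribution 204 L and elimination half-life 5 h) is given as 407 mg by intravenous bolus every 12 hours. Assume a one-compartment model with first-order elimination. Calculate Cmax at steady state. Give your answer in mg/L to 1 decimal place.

2.5 mg/L

k = ln2/t½ = ln2/5 ≈ 0.138629 h⁻¹; fraction remaining f = e^(−kτ) = e^(−0.138629×12) ≈ 0.1895.
At steady state, accumulation factor R = 1/(1 − e^(−kτ)) ≈ 1.2338.
Single-dose peak C₀ = D/Vd = 407/204 ≈ 1.995 mg/L.
Cmax,ss = C₀/(1 − f) ≈ 1.995/0.8105 ≈ 2.461 mg/L.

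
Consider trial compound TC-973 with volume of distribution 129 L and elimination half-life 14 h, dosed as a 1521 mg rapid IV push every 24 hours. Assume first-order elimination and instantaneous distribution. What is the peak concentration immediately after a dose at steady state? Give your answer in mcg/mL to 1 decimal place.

τ/t½ = 24/14 ≈ 1.7143, so fraction remaining f = (1/2)^(24/14) ≈ 0.3048.
At steady state, accumulation factor R = 1/(1 − e^(−kτ)) ≈ 1.4384.
Single-dose peak C₀ = D/Vd = 1521/129 ≈ 11.791 mcg/mL.
Steady-state peak Cmax,ss = C₀·R ≈ 11.791 × 1.4384 ≈ 16.960 mcg/mL.

17.0 mcg/mL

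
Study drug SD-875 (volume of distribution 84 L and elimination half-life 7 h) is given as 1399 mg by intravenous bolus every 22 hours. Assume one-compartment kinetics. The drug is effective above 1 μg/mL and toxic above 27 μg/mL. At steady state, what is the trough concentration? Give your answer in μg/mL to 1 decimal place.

2.1 μg/mL

τ/t½ = 22/7 ≈ 3.1429, so fraction remaining f = (1/2)^(22/7) ≈ 0.1132.
Single-dose peak C₀ = D/Vd = 1399/84 ≈ 16.655 μg/mL.
Steady-state trough Cmin,ss = C₀·f/(1−f) ≈ 16.655 × 0.1132/0.8868 ≈ 2.126 μg/mL.
Trough 2.1 μg/mL vs MEC 1 μg/mL: adequate.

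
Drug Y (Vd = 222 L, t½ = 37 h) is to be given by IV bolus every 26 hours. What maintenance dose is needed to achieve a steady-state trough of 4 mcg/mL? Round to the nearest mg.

τ/t½ = 26/37 ≈ 0.7027, so f = (1/2)^(26/37) ≈ 0.614420.
Cmin,ss = (D/Vd)·f/(1−f), so D = Cmin,ss·Vd·(1−f)/f.
D = 4 × 222 × (1−f)/f ≈ 4 × 222 × 0.62755 ≈ 557.26 mg.

557 mg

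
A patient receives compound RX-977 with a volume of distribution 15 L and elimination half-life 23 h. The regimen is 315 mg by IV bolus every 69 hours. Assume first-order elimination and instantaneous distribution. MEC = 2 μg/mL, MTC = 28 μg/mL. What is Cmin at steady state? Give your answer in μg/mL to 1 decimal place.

3.0 μg/mL

The dosing interval is 3 half-lives, so f = 2^(−3) = 0.125.
Accumulation ratio R = 1/(1 − f) = 1/0.875 = 8/7.
Single-dose peak C₀ = D/Vd = 315/15 = 21 μg/mL.
Steady-state peak Cmax,ss = C₀·R = 21 × 8/7 ≈ 24.000 μg/mL.
Steady-state trough Cmin,ss = Cmax,ss·f ≈ 24.000 × 0.125 ≈ 3.000 μg/mL.
Trough 3.0 μg/mL vs MEC 2 μg/mL: adequate.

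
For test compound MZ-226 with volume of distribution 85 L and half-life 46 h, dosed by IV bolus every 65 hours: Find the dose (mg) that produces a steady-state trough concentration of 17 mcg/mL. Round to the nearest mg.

2403 mg

τ/t½ = 65/46 ≈ 1.413, so f = (1/2)^(65/46) ≈ 0.375519.
Cmin,ss = (D/Vd)·f/(1−f), so D = Cmin,ss·Vd·(1−f)/f.
D = 17 × 85 × (1−f)/f ≈ 17 × 85 × 1.66298 ≈ 2403.01 mg.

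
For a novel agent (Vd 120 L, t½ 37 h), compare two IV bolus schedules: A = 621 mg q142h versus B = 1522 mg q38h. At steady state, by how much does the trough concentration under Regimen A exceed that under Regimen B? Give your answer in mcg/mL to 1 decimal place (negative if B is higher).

Regimen A: f = (1/2)^(142/37) ≈ 0.0699; Cmin,ss = (621/120)·f/(1−f) ≈ 0.389 mcg/mL.
Regimen B: f = (1/2)^(38/37) ≈ 0.4907; Cmin,ss = (1522/120)·f/(1−f) ≈ 12.220 mcg/mL.
Difference ≈ 0.389 − 12.220 ≈ -11.831 mcg/mL.

-11.8 mcg/mL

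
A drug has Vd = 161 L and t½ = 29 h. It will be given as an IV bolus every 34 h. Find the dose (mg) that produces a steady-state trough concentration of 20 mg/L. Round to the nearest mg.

4038 mg

τ/t½ = 34/29 ≈ 1.1724, so f = (1/2)^(34/29) ≈ 0.443678.
Cmin,ss = (D/Vd)·f/(1−f), so D = Cmin,ss·Vd·(1−f)/f.
D = 20 × 161 × (1−f)/f ≈ 20 × 161 × 1.25389 ≈ 4037.53 mg.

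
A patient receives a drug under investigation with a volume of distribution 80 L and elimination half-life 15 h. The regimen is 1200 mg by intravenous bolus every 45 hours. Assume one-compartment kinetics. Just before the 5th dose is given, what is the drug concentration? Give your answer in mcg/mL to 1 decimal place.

2.1 mcg/mL

f = (1/2)^(τ/t½) = (1/2)^(45/15) ≈ 0.1250.
C₀ = D/Vd = 1200/80 ≈ 15.000 mcg/mL.
Before the 5th dose, 4 doses have been given. Superposition: Cmin = C₀·(f + f² + … + f^4).
≈ 15.000 × (0.1250 + 0.0156 + 0.0020 + 0.0002) ≈ 15.000 × 0.1428 ≈ 2.142 mcg/mL.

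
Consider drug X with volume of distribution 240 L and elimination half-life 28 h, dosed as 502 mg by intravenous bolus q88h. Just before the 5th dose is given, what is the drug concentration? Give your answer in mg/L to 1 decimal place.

0.3 mg/L

f = (1/2)^(τ/t½) = (1/2)^(88/28) ≈ 0.1132.
C₀ = D/Vd = 502/240 ≈ 2.092 mg/L.
Before the 5th dose, 4 doses have been given. Superposition: Cmin = C₀·(f + f² + … + f^4).
≈ 2.092 × (0.1132 + 0.0128 + 0.0015 + 0.0002) ≈ 2.092 × 0.1277 ≈ 0.267 mg/L.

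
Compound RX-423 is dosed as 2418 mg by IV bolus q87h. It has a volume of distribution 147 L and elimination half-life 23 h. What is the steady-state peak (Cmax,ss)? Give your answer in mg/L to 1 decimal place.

17.7 mg/L

Over one 87-h interval, 87/23 ≈ 3.7826 half-lives elapse, leaving f ≈ 0.0727 of each dose.
Accumulation ratio R = 1/(1 − f) ≈ 1/0.9273 ≈ 1.0784.
Each bolus raises the concentration by D/Vd = 2418/147 ≈ 16.449 mg/L.
Steady-state peak Cmax,ss = C₀·R ≈ 16.449 × 1.0784 ≈ 17.739 mg/L.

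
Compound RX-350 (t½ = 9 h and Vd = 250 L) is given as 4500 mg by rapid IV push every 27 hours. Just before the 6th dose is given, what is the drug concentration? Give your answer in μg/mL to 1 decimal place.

2.6 μg/mL

f = (1/2)^(τ/t½) = (1/2)^(27/9) ≈ 0.1250.
C₀ = D/Vd = 4500/250 ≈ 18.000 μg/mL.
Before the 6th dose, 5 doses have been given. Superposition: Cmin = C₀·(f + f² + … + f^5).
≈ 18.000 × (0.1250 + 0.0156 + 0.0020 + 0.0002 + 0.0000) ≈ 18.000 × 0.1428 ≈ 2.570 μg/mL.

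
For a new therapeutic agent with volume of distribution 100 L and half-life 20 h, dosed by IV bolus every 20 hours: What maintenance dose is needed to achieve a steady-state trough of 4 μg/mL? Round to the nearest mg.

400 mg

τ/t½ = 20/20 ≈ 1, so f = (1/2)^(20/20) ≈ 0.500000.
Cmin,ss = (D/Vd)·f/(1−f), so D = Cmin,ss·Vd·(1−f)/f.
D = 4 × 100 × (1−f)/f ≈ 4 × 100 × 1.00000 ≈ 400.00 mg.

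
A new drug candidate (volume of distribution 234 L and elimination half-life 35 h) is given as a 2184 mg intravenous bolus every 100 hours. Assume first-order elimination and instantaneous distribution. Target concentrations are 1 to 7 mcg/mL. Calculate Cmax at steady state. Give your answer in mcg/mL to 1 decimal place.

k = ln2/t½ = ln2/35 ≈ 0.019804 h⁻¹; fraction remaining f = e^(−kτ) = e^(−0.019804×100) ≈ 0.1380.
At steady state, accumulation factor R = 1/(1 − e^(−kτ)) ≈ 1.1601.
Each bolus raises the concentration by D/Vd = 2184/234 ≈ 9.333 mcg/mL.
Cmax,ss = C₀/(1 − f) ≈ 9.333/0.8620 ≈ 10.827 mcg/mL.
Peak 10.8 mcg/mL vs MTC 7 mcg/mL: exceeds toxic threshold.

10.8 mcg/mL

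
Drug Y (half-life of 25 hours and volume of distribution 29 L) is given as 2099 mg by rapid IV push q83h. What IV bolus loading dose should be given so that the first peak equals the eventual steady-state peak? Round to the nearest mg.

2333 mg

f = (1/2)^(83/25) ≈ 0.100134; accumulation ratio R = 1/(1−f) ≈ 1.11128.
Loading dose to hit Cmax,ss on first dose: D_load = D_maint·R ≈ 2099 × 1.11128 ≈ 2332.58 mg.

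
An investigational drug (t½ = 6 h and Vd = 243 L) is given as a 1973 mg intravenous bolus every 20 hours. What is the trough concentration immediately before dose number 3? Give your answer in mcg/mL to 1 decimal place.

f = (1/2)^(τ/t½) = (1/2)^(20/6) ≈ 0.0992.
C₀ = D/Vd = 1973/243 ≈ 8.119 mcg/mL.
Before the 3rd dose, 2 doses have been given. Superposition: Cmin = C₀·(f + f²).
≈ 8.119 × (0.0992 + 0.0098) ≈ 8.119 × 0.1090 ≈ 0.885 mcg/mL.

0.9 mcg/mL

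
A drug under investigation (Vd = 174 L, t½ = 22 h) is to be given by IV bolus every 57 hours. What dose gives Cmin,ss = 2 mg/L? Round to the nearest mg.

τ/t½ = 57/22 ≈ 2.5909, so f = (1/2)^(57/22) ≈ 0.165981.
Cmin,ss = (D/Vd)·f/(1−f), so D = Cmin,ss·Vd·(1−f)/f.
D = 2 × 174 × (1−f)/f ≈ 2 × 174 × 5.02479 ≈ 1748.63 mg.

1749 mg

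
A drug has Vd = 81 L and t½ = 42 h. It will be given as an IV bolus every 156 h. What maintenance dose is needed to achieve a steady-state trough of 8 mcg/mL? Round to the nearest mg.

7857 mg

τ/t½ = 156/42 ≈ 3.7143, so f = (1/2)^(156/42) ≈ 0.076188.
Cmin,ss = (D/Vd)·f/(1−f), so D = Cmin,ss·Vd·(1−f)/f.
D = 8 × 81 × (1−f)/f ≈ 8 × 81 × 12.12543 ≈ 7857.28 mg.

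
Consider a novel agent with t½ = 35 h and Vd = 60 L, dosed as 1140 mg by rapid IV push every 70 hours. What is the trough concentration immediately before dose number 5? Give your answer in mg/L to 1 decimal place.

f = (1/2)^(τ/t½) = (1/2)^(70/35) ≈ 0.2500.
C₀ = D/Vd = 1140/60 ≈ 19.000 mg/L.
Before the 5th dose, 4 doses have been given. Superposition: Cmin = C₀·(f + f² + … + f^4).
≈ 19.000 × (0.2500 + 0.0625 + 0.0156 + 0.0039) ≈ 19.000 × 0.3320 ≈ 6.308 mg/L.

6.3 mg/L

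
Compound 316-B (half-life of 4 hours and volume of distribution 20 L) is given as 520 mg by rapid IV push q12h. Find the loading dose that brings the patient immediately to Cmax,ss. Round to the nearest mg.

f = (1/2)^(12/4) ≈ 0.125000; accumulation ratio R = 1/(1−f) ≈ 1.14286.
Loading dose to hit Cmax,ss on first dose: D_load = D_maint·R ≈ 520 × 1.14286 ≈ 594.29 mg.

594 mg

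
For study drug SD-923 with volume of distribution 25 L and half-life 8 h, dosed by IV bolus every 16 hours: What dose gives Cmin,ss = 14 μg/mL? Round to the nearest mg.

τ/t½ = 16/8 ≈ 2, so f = (1/2)^(16/8) ≈ 0.250000.
Cmin,ss = (D/Vd)·f/(1−f), so D = Cmin,ss·Vd·(1−f)/f.
D = 14 × 25 × (1−f)/f ≈ 14 × 25 × 3.00000 ≈ 1050.00 mg.

1050 mg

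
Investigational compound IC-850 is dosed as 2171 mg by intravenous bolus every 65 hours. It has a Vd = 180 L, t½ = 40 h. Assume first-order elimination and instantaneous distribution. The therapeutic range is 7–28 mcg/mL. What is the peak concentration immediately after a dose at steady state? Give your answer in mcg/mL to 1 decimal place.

Over one 65-h interval, 65/40 ≈ 1.625 half-lives elapse, leaving f ≈ 0.3242 of each dose.
At steady state, accumulation factor R = 1/(1 − e^(−kτ)) ≈ 1.4797.
Single-dose peak C₀ = D/Vd = 2171/180 ≈ 12.061 mcg/mL.
Steady-state peak Cmax,ss = C₀·R ≈ 12.061 × 1.4797 ≈ 17.847 mcg/mL.
Peak 17.8 mcg/mL vs MTC 28 mcg/mL: below toxic threshold.

17.8 mcg/mL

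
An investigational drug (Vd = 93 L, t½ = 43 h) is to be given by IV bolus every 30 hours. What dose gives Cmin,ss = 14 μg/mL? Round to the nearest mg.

τ/t½ = 30/43 ≈ 0.69767, so f = (1/2)^(30/43) ≈ 0.616565.
Cmin,ss = (D/Vd)·f/(1−f), so D = Cmin,ss·Vd·(1−f)/f.
D = 14 × 93 × (1−f)/f ≈ 14 × 93 × 0.62189 ≈ 809.70 mg.

810 mg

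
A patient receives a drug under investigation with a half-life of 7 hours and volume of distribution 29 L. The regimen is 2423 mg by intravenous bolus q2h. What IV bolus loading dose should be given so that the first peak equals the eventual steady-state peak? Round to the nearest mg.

f = (1/2)^(2/7) ≈ 0.820335; accumulation ratio R = 1/(1−f) ≈ 5.56591.
Loading dose to hit Cmax,ss on first dose: D_load = D_maint·R ≈ 2423 × 5.56591 ≈ 13486.20 mg.

13486 mg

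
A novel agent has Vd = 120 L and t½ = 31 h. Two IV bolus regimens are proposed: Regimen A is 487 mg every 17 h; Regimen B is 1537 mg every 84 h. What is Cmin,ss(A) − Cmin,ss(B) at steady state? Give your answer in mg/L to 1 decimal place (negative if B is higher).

6.5 mg/L

Regimen A: f = (1/2)^(17/31) ≈ 0.6838; Cmin,ss = (487/120)·f/(1−f) ≈ 8.776 mg/L.
Regimen B: f = (1/2)^(84/31) ≈ 0.1529; Cmin,ss = (1537/120)·f/(1−f) ≈ 2.312 mg/L.
Difference ≈ 8.776 − 2.312 ≈ 6.464 mg/L.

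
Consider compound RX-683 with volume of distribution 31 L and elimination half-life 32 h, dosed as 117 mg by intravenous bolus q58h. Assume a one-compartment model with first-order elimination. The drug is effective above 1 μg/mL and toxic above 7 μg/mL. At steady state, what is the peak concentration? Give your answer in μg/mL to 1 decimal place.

5.3 μg/mL

k = ln2/t½ = ln2/32 ≈ 0.021661 h⁻¹; fraction remaining f = e^(−kτ) = e^(−0.021661×58) ≈ 0.2847.
At steady state, accumulation factor R = 1/(1 − e^(−kτ)) ≈ 1.3980.
Single-dose peak C₀ = D/Vd = 117/31 ≈ 3.774 μg/mL.
Steady-state peak Cmax,ss = C₀·R ≈ 3.774 × 1.3980 ≈ 5.276 μg/mL.
Peak 5.3 μg/mL vs MTC 7 μg/mL: below toxic threshold.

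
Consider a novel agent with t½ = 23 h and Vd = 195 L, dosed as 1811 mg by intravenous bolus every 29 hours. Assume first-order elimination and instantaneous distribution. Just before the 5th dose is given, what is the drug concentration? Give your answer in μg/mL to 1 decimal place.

f = (1/2)^(τ/t½) = (1/2)^(29/23) ≈ 0.4173.
C₀ = D/Vd = 1811/195 ≈ 9.287 μg/mL.
Before the 5th dose, 4 doses have been given. Superposition: Cmin = C₀·(f + f² + … + f^4).
≈ 9.287 × (0.4173 + 0.1741 + 0.0727 + 0.0303) ≈ 9.287 × 0.6944 ≈ 6.449 μg/mL.

6.4 μg/mL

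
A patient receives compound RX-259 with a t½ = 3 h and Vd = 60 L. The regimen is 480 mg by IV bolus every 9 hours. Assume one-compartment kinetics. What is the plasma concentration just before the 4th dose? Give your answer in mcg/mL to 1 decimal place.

f = (1/2)^(τ/t½) = (1/2)^(9/3) ≈ 0.1250.
C₀ = D/Vd = 480/60 ≈ 8.000 mcg/mL.
Before the 4th dose, 3 doses have been given. Superposition: Cmin = C₀·(f + f² + … + f^3).
≈ 8.000 × (0.1250 + 0.0156 + 0.0020) ≈ 8.000 × 0.1426 ≈ 1.141 mcg/mL.

1.1 mcg/mL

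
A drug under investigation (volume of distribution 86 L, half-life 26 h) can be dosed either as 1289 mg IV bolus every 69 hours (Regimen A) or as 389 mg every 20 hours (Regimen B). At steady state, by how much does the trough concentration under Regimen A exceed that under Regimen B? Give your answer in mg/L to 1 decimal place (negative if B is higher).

Regimen A: f = (1/2)^(69/26) ≈ 0.1589; Cmin,ss = (1289/86)·f/(1−f) ≈ 2.832 mg/L.
Regimen B: f = (1/2)^(20/26) ≈ 0.5867; Cmin,ss = (389/86)·f/(1−f) ≈ 6.421 mg/L.
Difference ≈ 2.832 − 6.421 ≈ -3.589 mg/L.

-3.6 mg/L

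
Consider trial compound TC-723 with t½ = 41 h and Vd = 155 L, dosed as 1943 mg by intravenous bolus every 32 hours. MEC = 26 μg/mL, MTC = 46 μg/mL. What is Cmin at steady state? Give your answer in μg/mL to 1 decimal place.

τ/t½ = 32/41 ≈ 0.78049, so fraction remaining f = (1/2)^(32/41) ≈ 0.5822.
Accumulation ratio R = 1/(1 − f) ≈ 1/0.4178 ≈ 2.3935.
Single-dose peak C₀ = D/Vd = 1943/155 ≈ 12.535 μg/mL.
Cmax,ss = C₀/(1 − f) ≈ 12.535/0.4178 ≈ 30.002 μg/mL.
One interval later, Cmin,ss = Cmax,ss·e^(−kτ) ≈ 30.002 × 0.5822 ≈ 17.467 μg/mL.
Trough 17.5 μg/mL vs MEC 26 μg/mL: subtherapeutic.

17.5 μg/mL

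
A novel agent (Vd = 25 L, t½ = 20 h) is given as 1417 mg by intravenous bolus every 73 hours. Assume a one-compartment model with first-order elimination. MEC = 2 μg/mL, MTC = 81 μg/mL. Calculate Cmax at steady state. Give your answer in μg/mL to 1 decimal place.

61.6 μg/mL

τ/t½ = 73/20 ≈ 3.65, so fraction remaining f = (1/2)^(73/20) ≈ 0.0797.
Accumulation ratio R = 1/(1 − f) ≈ 1/0.9203 ≈ 1.0866.
Each bolus raises the concentration by D/Vd = 1417/25 ≈ 56.680 μg/mL.
Steady-state peak Cmax,ss = C₀·R ≈ 56.680 × 1.0866 ≈ 61.588 μg/mL.
Peak 61.6 μg/mL vs MTC 81 μg/mL: below toxic threshold.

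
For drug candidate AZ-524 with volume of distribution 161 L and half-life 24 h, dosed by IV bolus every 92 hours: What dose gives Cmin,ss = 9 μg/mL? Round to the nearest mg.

τ/t½ = 92/24 ≈ 3.8333, so f = (1/2)^(92/24) ≈ 0.070154.
Cmin,ss = (D/Vd)·f/(1−f), so D = Cmin,ss·Vd·(1−f)/f.
D = 9 × 161 × (1−f)/f ≈ 9 × 161 × 13.25435 ≈ 19205.55 mg.

19206 mg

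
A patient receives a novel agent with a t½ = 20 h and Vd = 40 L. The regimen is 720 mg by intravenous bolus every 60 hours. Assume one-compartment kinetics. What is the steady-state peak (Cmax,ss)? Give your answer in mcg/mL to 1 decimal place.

The dosing interval is 3 half-lives, so f = 2^(−3) = 0.125.
At steady state, R = 1/(1 − 0.125) = 8/7.
Single-dose peak C₀ = D/Vd = 720/40 = 18 mcg/mL.
Steady-state peak Cmax,ss = C₀·R = 18 × 8/7 ≈ 20.571 mcg/mL.

20.6 mcg/mL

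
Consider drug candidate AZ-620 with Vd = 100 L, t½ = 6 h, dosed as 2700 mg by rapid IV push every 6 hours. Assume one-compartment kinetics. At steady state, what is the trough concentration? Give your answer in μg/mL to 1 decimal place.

27.0 μg/mL

The dosing interval is 1 half-life, so f = 2^(−1) = 0.5.
At steady state, R = 1/(1 − 0.5) = 2/1.
Single-dose peak C₀ = D/Vd = 2700/100 = 27 μg/mL.
Steady-state peak Cmax,ss = C₀·R = 27 × 2/1 ≈ 54.000 μg/mL.
Steady-state trough Cmin,ss = Cmax,ss·f ≈ 54.000 × 0.5 ≈ 27.000 μg/mL.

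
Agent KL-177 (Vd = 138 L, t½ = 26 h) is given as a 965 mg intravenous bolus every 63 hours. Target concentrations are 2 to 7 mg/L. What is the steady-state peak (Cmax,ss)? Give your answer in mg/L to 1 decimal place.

8.6 mg/L

τ/t½ = 63/26 ≈ 2.4231, so fraction remaining f = (1/2)^(63/26) ≈ 0.1865.
Accumulation ratio R = 1/(1 − f) ≈ 1/0.8135 ≈ 1.2293.
Single-dose peak C₀ = D/Vd = 965/138 ≈ 6.993 mg/L.
Steady-state peak Cmax,ss = C₀·R ≈ 6.993 × 1.2293 ≈ 8.596 mg/L.
Peak 8.6 mg/L vs MTC 7 mg/L: exceeds toxic threshold.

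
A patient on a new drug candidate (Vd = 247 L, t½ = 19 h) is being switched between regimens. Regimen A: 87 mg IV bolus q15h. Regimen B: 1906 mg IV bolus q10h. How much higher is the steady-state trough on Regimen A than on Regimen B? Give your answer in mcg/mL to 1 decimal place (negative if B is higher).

-17.0 mcg/mL

Regimen A: f = (1/2)^(15/19) ≈ 0.5786; Cmin,ss = (87/247)·f/(1−f) ≈ 0.484 mcg/mL.
Regimen B: f = (1/2)^(10/19) ≈ 0.6943; Cmin,ss = (1906/247)·f/(1−f) ≈ 17.526 mcg/mL.
Difference ≈ 0.484 − 17.526 ≈ -17.042 mcg/mL.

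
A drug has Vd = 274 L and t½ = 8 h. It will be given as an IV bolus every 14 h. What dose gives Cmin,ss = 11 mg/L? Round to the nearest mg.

τ/t½ = 14/8 ≈ 1.75, so f = (1/2)^(14/8) ≈ 0.297302.
Cmin,ss = (D/Vd)·f/(1−f), so D = Cmin,ss·Vd·(1−f)/f.
D = 11 × 274 × (1−f)/f ≈ 11 × 274 × 2.36358 ≈ 7123.83 mg.

7124 mg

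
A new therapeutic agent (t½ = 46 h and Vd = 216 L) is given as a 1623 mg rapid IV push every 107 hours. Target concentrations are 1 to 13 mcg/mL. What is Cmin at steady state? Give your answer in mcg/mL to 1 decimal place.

k = ln2/t½ = ln2/46 ≈ 0.015068 h⁻¹; fraction remaining f = e^(−kτ) = e^(−0.015068×107) ≈ 0.1994.
Single-dose peak C₀ = D/Vd = 1623/216 ≈ 7.514 mcg/mL.
Steady-state trough Cmin,ss = C₀·f/(1−f) ≈ 7.514 × 0.1994/0.8006 ≈ 1.871 mcg/mL.
Trough 1.9 mcg/mL vs MEC 1 mcg/mL: adequate.

1.9 mcg/mL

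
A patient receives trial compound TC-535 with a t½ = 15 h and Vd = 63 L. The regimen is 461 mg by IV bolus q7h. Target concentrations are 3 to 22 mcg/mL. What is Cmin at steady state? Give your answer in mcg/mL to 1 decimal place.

19.2 mcg/mL

k = ln2/t½ = ln2/15 ≈ 0.046210 h⁻¹; fraction remaining f = e^(−kτ) = e^(−0.046210×7) ≈ 0.7236.
Each bolus raises the concentration by D/Vd = 461/63 ≈ 7.317 mcg/mL.
Steady-state trough Cmin,ss = C₀·f/(1−f) ≈ 7.317 × 0.7236/0.2764 ≈ 19.156 mcg/mL.
Trough 19.2 mcg/mL vs MEC 3 mcg/mL: adequate.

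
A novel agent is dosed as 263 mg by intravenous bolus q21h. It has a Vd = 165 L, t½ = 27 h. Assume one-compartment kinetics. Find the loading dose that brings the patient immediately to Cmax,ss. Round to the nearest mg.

f = (1/2)^(21/27) ≈ 0.583265; accumulation ratio R = 1/(1−f) ≈ 2.39961.
Loading dose to hit Cmax,ss on first dose: D_load = D_maint·R ≈ 263 × 2.39961 ≈ 631.10 mg.

631 mg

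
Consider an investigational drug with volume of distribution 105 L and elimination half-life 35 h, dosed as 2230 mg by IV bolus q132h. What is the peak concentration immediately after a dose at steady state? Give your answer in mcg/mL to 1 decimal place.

k = ln2/t½ = ln2/35 ≈ 0.019804 h⁻¹; fraction remaining f = e^(−kτ) = e^(−0.019804×132) ≈ 0.0732.
Accumulation ratio R = 1/(1 − f) ≈ 1/0.9268 ≈ 1.0790.
Single-dose peak C₀ = D/Vd = 2230/105 ≈ 21.238 mcg/mL.
Cmax,ss = C₀/(1 − f) ≈ 21.238/0.9268 ≈ 22.915 mcg/mL.

22.9 mcg/mL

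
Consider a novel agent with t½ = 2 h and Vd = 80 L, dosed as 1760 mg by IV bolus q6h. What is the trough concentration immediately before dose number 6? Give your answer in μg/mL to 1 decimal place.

3.1 μg/mL

f = (1/2)^(τ/t½) = (1/2)^(6/2) ≈ 0.1250.
C₀ = D/Vd = 1760/80 ≈ 22.000 μg/mL.
Before the 6th dose, 5 doses have been given. Superposition: Cmin = C₀·(f + f² + … + f^5).
≈ 22.000 × (0.1250 + 0.0156 + 0.0020 + 0.0002 + 0.0000) ≈ 22.000 × 0.1428 ≈ 3.142 μg/mL.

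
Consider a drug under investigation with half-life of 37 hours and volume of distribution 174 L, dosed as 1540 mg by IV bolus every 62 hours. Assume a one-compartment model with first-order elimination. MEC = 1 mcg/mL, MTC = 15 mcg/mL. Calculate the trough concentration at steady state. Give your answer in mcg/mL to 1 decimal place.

4.0 mcg/mL

Over one 62-h interval, 62/37 ≈ 1.6757 half-lives elapse, leaving f ≈ 0.3130 of each dose.
At steady state, accumulation factor R = 1/(1 − e^(−kτ)) ≈ 1.4556.
Each bolus raises the concentration by D/Vd = 1540/174 ≈ 8.851 mcg/mL.
Steady-state peak Cmax,ss = C₀·R ≈ 8.851 × 1.4556 ≈ 12.884 mcg/mL.
Steady-state trough Cmin,ss = Cmax,ss·f ≈ 12.884 × 0.3130 ≈ 4.033 mcg/mL.
Trough 4.0 mcg/mL vs MEC 1 mcg/mL: adequate.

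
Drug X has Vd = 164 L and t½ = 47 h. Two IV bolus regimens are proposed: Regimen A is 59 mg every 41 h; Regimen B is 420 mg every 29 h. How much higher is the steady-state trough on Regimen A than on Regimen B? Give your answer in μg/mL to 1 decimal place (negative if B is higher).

Regimen A: f = (1/2)^(41/47) ≈ 0.5463; Cmin,ss = (59/164)·f/(1−f) ≈ 0.433 μg/mL.
Regimen B: f = (1/2)^(29/47) ≈ 0.6520; Cmin,ss = (420/164)·f/(1−f) ≈ 4.798 μg/mL.
Difference ≈ 0.433 − 4.798 ≈ -4.365 μg/mL.

-4.4 μg/mL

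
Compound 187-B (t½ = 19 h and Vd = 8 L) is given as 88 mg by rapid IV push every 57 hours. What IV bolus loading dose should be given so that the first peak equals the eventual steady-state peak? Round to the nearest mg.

101 mg

f = (1/2)^(57/19) ≈ 0.125000; accumulation ratio R = 1/(1−f) ≈ 1.14286.
Loading dose to hit Cmax,ss on first dose: D_load = D_maint·R ≈ 88 × 1.14286 ≈ 100.57 mg.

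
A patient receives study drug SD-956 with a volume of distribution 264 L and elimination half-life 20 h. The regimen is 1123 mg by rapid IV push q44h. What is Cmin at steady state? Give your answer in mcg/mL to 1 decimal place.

1.2 mcg/mL

k = ln2/t½ = ln2/20 ≈ 0.034657 h⁻¹; fraction remaining f = e^(−kτ) = e^(−0.034657×44) ≈ 0.2176.
Accumulation ratio R = 1/(1 − f) ≈ 1/0.7824 ≈ 1.2781.
Single-dose peak C₀ = D/Vd = 1123/264 ≈ 4.254 mcg/mL.
Cmax,ss = C₀/(1 − f) ≈ 4.254/0.7824 ≈ 5.437 mcg/mL.
Steady-state trough Cmin,ss = Cmax,ss·f ≈ 5.437 × 0.2176 ≈ 1.183 mcg/mL.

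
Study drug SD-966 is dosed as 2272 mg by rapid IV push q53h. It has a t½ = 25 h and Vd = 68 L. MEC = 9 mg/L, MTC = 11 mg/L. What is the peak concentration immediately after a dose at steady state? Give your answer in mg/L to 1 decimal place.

k = ln2/t½ = ln2/25 ≈ 0.027726 h⁻¹; fraction remaining f = e^(−kτ) = e^(−0.027726×53) ≈ 0.2300.
Accumulation ratio R = 1/(1 − f) ≈ 1/0.7700 ≈ 1.2987.
Single-dose peak C₀ = D/Vd = 2272/68 ≈ 33.412 mg/L.
Steady-state peak Cmax,ss = C₀·R ≈ 33.412 × 1.2987 ≈ 43.392 mg/L.
Peak 43.4 mg/L vs MTC 11 mg/L: exceeds toxic threshold.

43.4 mg/L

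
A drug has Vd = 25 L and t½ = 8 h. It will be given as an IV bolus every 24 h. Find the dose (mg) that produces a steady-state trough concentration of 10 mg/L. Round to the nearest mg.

1750 mg

τ/t½ = 24/8 ≈ 3, so f = (1/2)^(24/8) ≈ 0.125000.
Cmin,ss = (D/Vd)·f/(1−f), so D = Cmin,ss·Vd·(1−f)/f.
D = 10 × 25 × (1−f)/f ≈ 10 × 25 × 7.00000 ≈ 1750.00 mg.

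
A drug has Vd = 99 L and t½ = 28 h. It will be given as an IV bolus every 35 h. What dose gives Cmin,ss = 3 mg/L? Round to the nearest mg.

τ/t½ = 35/28 ≈ 1.25, so f = (1/2)^(35/28) ≈ 0.420448.
Cmin,ss = (D/Vd)·f/(1−f), so D = Cmin,ss·Vd·(1−f)/f.
D = 3 × 99 × (1−f)/f ≈ 3 × 99 × 1.37842 ≈ 409.39 mg.

409 mg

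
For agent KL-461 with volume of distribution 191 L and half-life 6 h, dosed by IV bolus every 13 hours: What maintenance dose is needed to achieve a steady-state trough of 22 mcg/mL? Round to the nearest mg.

14664 mg

τ/t½ = 13/6 ≈ 2.1667, so f = (1/2)^(13/6) ≈ 0.222725.
Cmin,ss = (D/Vd)·f/(1−f), so D = Cmin,ss·Vd·(1−f)/f.
D = 22 × 191 × (1−f)/f ≈ 22 × 191 × 3.48984 ≈ 14664.31 mg.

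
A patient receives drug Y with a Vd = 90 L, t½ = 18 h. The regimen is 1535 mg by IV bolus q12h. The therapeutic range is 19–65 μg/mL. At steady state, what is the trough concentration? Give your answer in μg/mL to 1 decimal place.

Over one 12-h interval, 12/18 ≈ 0.66667 half-lives elapse, leaving f ≈ 0.6300 of each dose.
Each bolus raises the concentration by D/Vd = 1535/90 ≈ 17.056 μg/mL.
Steady-state trough Cmin,ss = C₀·f/(1−f) ≈ 17.056 × 0.6300/0.3700 ≈ 29.041 μg/mL.
Trough 29.0 μg/mL vs MEC 19 μg/mL: adequate.

29.0 μg/mL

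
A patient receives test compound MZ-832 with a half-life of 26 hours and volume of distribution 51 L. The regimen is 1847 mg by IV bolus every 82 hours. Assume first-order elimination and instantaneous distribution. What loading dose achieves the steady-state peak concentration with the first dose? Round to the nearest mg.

2081 mg

f = (1/2)^(82/26) ≈ 0.112356; accumulation ratio R = 1/(1−f) ≈ 1.12658.
Loading dose to hit Cmax,ss on first dose: D_load = D_maint·R ≈ 1847 × 1.12658 ≈ 2080.79 mg.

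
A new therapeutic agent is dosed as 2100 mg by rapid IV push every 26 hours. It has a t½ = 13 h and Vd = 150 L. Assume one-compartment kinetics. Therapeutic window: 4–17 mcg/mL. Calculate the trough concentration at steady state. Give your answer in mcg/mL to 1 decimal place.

4.7 mcg/mL

The dosing interval is 2 half-lives, so f = 2^(−2) = 0.25.
Accumulation ratio R = 1/(1 − f) = 1/0.75 = 4/3.
Single-dose peak C₀ = D/Vd = 2100/150 = 14 mcg/mL.
Steady-state peak Cmax,ss = C₀·R = 14 × 4/3 ≈ 18.667 mcg/mL.
Steady-state trough Cmin,ss = Cmax,ss·f ≈ 18.667 × 0.25 ≈ 4.667 mcg/mL.
Trough 4.7 mcg/mL vs MEC 4 mcg/mL: adequate.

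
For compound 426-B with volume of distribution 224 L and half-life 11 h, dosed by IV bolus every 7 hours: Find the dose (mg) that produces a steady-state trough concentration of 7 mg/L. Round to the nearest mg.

τ/t½ = 7/11 ≈ 0.63636, so f = (1/2)^(7/11) ≈ 0.643332.
Cmin,ss = (D/Vd)·f/(1−f), so D = Cmin,ss·Vd·(1−f)/f.
D = 7 × 224 × (1−f)/f ≈ 7 × 224 × 0.55441 ≈ 869.31 mg.

869 mg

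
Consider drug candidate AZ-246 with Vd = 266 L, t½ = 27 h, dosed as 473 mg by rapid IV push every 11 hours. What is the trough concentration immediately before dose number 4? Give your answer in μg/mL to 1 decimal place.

f = (1/2)^(τ/t½) = (1/2)^(11/27) ≈ 0.7540.
C₀ = D/Vd = 473/266 ≈ 1.778 μg/mL.
Before the 4th dose, 3 doses have been given. Superposition: Cmin = C₀·(f + f² + … + f^3).
≈ 1.778 × (0.7540 + 0.5685 + 0.4287) ≈ 1.778 × 1.7512 ≈ 3.114 μg/mL.

3.1 μg/mL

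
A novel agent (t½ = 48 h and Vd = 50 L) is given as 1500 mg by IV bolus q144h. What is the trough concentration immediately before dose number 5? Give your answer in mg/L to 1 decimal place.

4.3 mg/L

f = (1/2)^(τ/t½) = (1/2)^(144/48) ≈ 0.1250.
C₀ = D/Vd = 1500/50 ≈ 30.000 mg/L.
Before the 5th dose, 4 doses have been given. Superposition: Cmin = C₀·(f + f² + … + f^4).
≈ 30.000 × (0.1250 + 0.0156 + 0.0020 + 0.0002) ≈ 30.000 × 0.1428 ≈ 4.284 mg/L.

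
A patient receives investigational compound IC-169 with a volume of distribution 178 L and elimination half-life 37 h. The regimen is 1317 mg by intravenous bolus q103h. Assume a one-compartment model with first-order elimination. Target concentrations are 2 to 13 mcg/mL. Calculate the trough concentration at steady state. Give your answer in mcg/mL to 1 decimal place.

1.3 mcg/mL

Over one 103-h interval, 103/37 ≈ 2.7838 half-lives elapse, leaving f ≈ 0.1452 of each dose.
At steady state, accumulation factor R = 1/(1 − e^(−kτ)) ≈ 1.1699.
Single-dose peak C₀ = D/Vd = 1317/178 ≈ 7.399 mcg/mL.
Cmax,ss = C₀/(1 − f) ≈ 7.399/0.8548 ≈ 8.656 mcg/mL.
One interval later, Cmin,ss = Cmax,ss·e^(−kτ) ≈ 8.656 × 0.1452 ≈ 1.257 mcg/mL.
Trough 1.3 mcg/mL vs MEC 2 mcg/mL: subtherapeutic.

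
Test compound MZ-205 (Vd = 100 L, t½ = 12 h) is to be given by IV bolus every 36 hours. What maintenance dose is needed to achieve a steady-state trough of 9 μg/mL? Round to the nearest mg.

6300 mg

τ/t½ = 36/12 ≈ 3, so f = (1/2)^(36/12) ≈ 0.125000.
Cmin,ss = (D/Vd)·f/(1−f), so D = Cmin,ss·Vd·(1−f)/f.
D = 9 × 100 × (1−f)/f ≈ 9 × 100 × 7.00000 ≈ 6300.00 mg.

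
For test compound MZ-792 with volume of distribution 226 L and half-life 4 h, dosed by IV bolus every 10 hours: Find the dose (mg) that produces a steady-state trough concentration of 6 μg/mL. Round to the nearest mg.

τ/t½ = 10/4 ≈ 2.5, so f = (1/2)^(10/4) ≈ 0.176777.
Cmin,ss = (D/Vd)·f/(1−f), so D = Cmin,ss·Vd·(1−f)/f.
D = 6 × 226 × (1−f)/f ≈ 6 × 226 × 4.65684 ≈ 6314.68 mg.

6315 mg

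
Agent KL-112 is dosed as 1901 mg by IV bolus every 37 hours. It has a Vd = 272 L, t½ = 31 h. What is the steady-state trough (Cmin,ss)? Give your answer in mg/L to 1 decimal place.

τ/t½ = 37/31 ≈ 1.1935, so fraction remaining f = (1/2)^(37/31) ≈ 0.4372.
Accumulation ratio R = 1/(1 − f) ≈ 1/0.5628 ≈ 1.7768.
Single-dose peak C₀ = D/Vd = 1901/272 ≈ 6.989 mg/L.
Cmax,ss = C₀/(1 − f) ≈ 6.989/0.5628 ≈ 12.418 mg/L.
One interval later, Cmin,ss = Cmax,ss·e^(−kτ) ≈ 12.418 × 0.4372 ≈ 5.429 mg/L.

5.4 mg/L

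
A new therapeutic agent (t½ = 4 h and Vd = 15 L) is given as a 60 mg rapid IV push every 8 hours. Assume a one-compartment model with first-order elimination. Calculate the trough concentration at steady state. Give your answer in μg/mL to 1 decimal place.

τ = 8 h = 2 half-lives, so f = (1/2)^2 = 0.25.
At steady state, R = 1/(1 − 0.25) = 4/3.
Single-dose peak C₀ = D/Vd = 60/15 = 4 μg/mL.
Steady-state peak Cmax,ss = C₀·R = 4 × 4/3 ≈ 5.333 μg/mL.
Steady-state trough Cmin,ss = Cmax,ss·f ≈ 5.333 × 0.25 ≈ 1.333 μg/mL.

1.3 μg/mL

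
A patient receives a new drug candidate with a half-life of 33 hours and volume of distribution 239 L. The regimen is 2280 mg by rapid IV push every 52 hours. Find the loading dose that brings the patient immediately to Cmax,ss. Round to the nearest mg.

f = (1/2)^(52/33) ≈ 0.335467; accumulation ratio R = 1/(1−f) ≈ 1.50482.
Loading dose to hit Cmax,ss on first dose: D_load = D_maint·R ≈ 2280 × 1.50482 ≈ 3430.99 mg.

3431 mg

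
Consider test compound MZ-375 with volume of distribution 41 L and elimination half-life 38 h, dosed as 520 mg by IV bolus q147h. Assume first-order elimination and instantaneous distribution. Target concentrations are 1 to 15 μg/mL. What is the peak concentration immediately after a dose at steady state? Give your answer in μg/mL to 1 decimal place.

13.6 μg/mL

τ/t½ = 147/38 ≈ 3.8684, so fraction remaining f = (1/2)^(147/38) ≈ 0.0685.
At steady state, accumulation factor R = 1/(1 − e^(−kτ)) ≈ 1.0735.
Each bolus raises the concentration by D/Vd = 520/41 ≈ 12.683 μg/mL.
Steady-state peak Cmax,ss = C₀·R ≈ 12.683 × 1.0735 ≈ 13.615 μg/mL.
Peak 13.6 μg/mL vs MTC 15 μg/mL: below toxic threshold.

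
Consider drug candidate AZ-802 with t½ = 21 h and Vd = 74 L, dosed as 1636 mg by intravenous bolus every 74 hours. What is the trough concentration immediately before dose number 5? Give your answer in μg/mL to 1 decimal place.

f = (1/2)^(τ/t½) = (1/2)^(74/21) ≈ 0.0869.
C₀ = D/Vd = 1636/74 ≈ 22.108 μg/mL.
Before the 5th dose, 4 doses have been given. Superposition: Cmin = C₀·(f + f² + … + f^4).
≈ 22.108 × (0.0869 + 0.0076 + 0.0007 + 0.0001) ≈ 22.108 × 0.0953 ≈ 2.107 μg/mL.

2.1 μg/mL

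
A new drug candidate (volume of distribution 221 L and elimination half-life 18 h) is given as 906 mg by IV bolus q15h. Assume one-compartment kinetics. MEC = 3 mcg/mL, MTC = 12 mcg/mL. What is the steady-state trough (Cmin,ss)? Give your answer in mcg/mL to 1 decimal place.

5.2 mcg/mL

Over one 15-h interval, 15/18 ≈ 0.83333 half-lives elapse, leaving f ≈ 0.5612 of each dose.
Single-dose peak C₀ = D/Vd = 906/221 ≈ 4.100 mcg/mL.
Steady-state trough Cmin,ss = C₀·f/(1−f) ≈ 4.100 × 0.5612/0.4388 ≈ 5.244 mcg/mL.
Trough 5.2 mcg/mL vs MEC 3 mcg/mL: adequate.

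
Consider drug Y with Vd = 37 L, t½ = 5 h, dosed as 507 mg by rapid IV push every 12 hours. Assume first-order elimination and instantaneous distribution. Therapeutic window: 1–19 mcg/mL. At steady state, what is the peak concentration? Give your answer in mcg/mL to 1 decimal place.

16.9 mcg/mL

k = ln2/t½ = ln2/5 ≈ 0.138629 h⁻¹; fraction remaining f = e^(−kτ) = e^(−0.138629×12) ≈ 0.1895.
At steady state, accumulation factor R = 1/(1 − e^(−kτ)) ≈ 1.2338.
Each bolus raises the concentration by D/Vd = 507/37 ≈ 13.703 mcg/mL.
Cmax,ss = C₀/(1 − f) ≈ 13.703/0.8105 ≈ 16.907 mcg/mL.
Peak 16.9 mcg/mL vs MTC 19 mcg/mL: below toxic threshold.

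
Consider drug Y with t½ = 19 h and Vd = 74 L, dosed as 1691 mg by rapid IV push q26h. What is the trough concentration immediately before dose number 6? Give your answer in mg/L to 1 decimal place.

f = (1/2)^(τ/t½) = (1/2)^(26/19) ≈ 0.3873.
C₀ = D/Vd = 1691/74 ≈ 22.851 mg/L.
Before the 6th dose, 5 doses have been given. Superposition: Cmin = C₀·(f + f² + … + f^5).
≈ 22.851 × (0.3873 + 0.1500 + 0.0581 + 0.0225 + 0.0087) ≈ 22.851 × 0.6266 ≈ 14.318 mg/L.

14.3 mg/L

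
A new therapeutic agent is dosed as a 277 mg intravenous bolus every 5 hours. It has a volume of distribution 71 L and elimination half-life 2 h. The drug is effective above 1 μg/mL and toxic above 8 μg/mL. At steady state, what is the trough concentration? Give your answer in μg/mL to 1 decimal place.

0.8 μg/mL

τ/t½ = 5/2 ≈ 2.5, so fraction remaining f = (1/2)^(5/2) ≈ 0.1768.
Accumulation ratio R = 1/(1 − f) ≈ 1/0.8232 ≈ 1.2148.
Single-dose peak C₀ = D/Vd = 277/71 ≈ 3.901 μg/mL.
Steady-state peak Cmax,ss = C₀·R ≈ 3.901 × 1.2148 ≈ 4.739 μg/mL.
Steady-state trough Cmin,ss = Cmax,ss·f ≈ 4.739 × 0.1768 ≈ 0.838 μg/mL.
Trough 0.8 μg/mL vs MEC 1 μg/mL: subtherapeutic.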